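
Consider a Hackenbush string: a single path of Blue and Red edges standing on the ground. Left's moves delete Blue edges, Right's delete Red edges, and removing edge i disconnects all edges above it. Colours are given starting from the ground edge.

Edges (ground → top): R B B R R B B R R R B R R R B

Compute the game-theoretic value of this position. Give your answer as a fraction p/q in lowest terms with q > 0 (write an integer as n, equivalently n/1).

-6621/16384

edge 1 of 15 (R): { · | 0 } -> -1
edge 2 of 15 (B): { -1 | 0 } -> -1/2
edge 3 of 15 (B): { -1, -1/2 | 0 } -> -1/4
edge 4 of 15 (R): { -1, -1/2 | -1/4, 0 } -> -3/8
edge 5 of 15 (R): { -1, -1/2 | -3/8, -1/4, 0 } -> -7/16
edge 6 of 15 (B): { -1, -1/2, -7/16 | -3/8, -1/4, 0 } -> -13/32
edge 7 of 15 (B): { -1, -1/2, -7/16, -13/32 | -3/8, -1/4, 0 } -> -25/64
edge 8 of 15 (R): { -1, -1/2, -7/16, -13/32 | -25/64, -3/8, -1/4, 0 } -> -51/128
edge 9 of 15 (R): { -1, -1/2, -7/16, -13/32 | -51/128, -25/64, -3/8, -1/4, 0 } -> -103/256
edge 10 of 15 (R): { -1, -1/2, -7/16, -13/32 | -103/256, -51/128, -25/64, -3/8, -1/4, 0 } -> -207/512
edge 11 of 15 (B): { -1, -1/2, -7/16, -13/32, -207/512 | -103/256, -51/128, -25/64, -3/8, -1/4, 0 } -> -413/1024
edge 12 of 15 (R): { -1, -1/2, -7/16, -13/32, -207/512 | -413/1024, -103/256, -51/128, -25/64, -3/8, -1/4, 0 } -> -827/2048
edge 13 of 15 (R): { -1, -1/2, -7/16, -13/32, -207/512 | -827/2048, -413/1024, -103/256, -51/128, -25/64, -3/8, -1/4, 0 } -> -1655/4096
edge 14 of 15 (R): { -1, -1/2, -7/16, -13/32, -207/512 | -1655/4096, -827/2048, -413/1024, -103/256, -51/128, -25/64, -3/8, -1/4, 0 } -> -3311/8192
edge 15 of 15 (B): { -1, -1/2, -7/16, -13/32, -207/512, -3311/8192 | -1655/4096, -827/2048, -413/1024, -103/256, -51/128, -25/64, -3/8, -1/4, 0 } -> -6621/16384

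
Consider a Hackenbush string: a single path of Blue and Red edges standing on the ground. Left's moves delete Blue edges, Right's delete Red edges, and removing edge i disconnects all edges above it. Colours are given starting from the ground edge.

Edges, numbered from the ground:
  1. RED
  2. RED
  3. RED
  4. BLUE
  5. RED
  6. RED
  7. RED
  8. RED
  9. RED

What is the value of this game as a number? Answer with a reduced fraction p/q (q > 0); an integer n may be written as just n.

R: Left { — }, Right { 0 } ⇒ simplest -1
RR: Left { — }, Right { -1; 0 } ⇒ simplest -2
RRR: Left { — }, Right { -2; -1; 0 } ⇒ simplest -3
RRRB: Left { -3 }, Right { -2; -1; 0 } ⇒ simplest -5/2
RRRBR: Left { -3 }, Right { -5/2; -2; -1; 0 } ⇒ simplest -11/4
RRRBRR: Left { -3 }, Right { -11/4; -5/2; -2; -1; 0 } ⇒ simplest -23/8
RRRBRRR: Left { -3 }, Right { -23/8; -11/4; -5/2; -2; -1; 0 } ⇒ simplest -47/16
RRRBRRRR: Left { -3 }, Right { -47/16; -23/8; -11/4; -5/2; -2; -1; 0 } ⇒ simplest -95/32
RRRBRRRRR: Left { -3 }, Right { -95/32; -47/16; -23/8; -11/4; -5/2; -2; -1; 0 } ⇒ simplest -191/64

-191/64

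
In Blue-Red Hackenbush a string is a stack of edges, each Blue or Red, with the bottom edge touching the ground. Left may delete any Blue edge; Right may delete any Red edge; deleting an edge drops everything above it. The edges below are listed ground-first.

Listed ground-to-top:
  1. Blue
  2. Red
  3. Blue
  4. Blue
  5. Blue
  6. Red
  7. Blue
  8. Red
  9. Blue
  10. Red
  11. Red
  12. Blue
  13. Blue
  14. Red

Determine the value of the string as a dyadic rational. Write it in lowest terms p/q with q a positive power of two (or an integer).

7501/8192

Recurse on prefixes of the 14-edge string Blue Red Blue Blue Blue Red Blue Red Blue Red Red Blue Blue Red:
step 1: add Blue to get B; options L={ 0 } R={ — } = 1
step 2: add Red to get BR; options L={ 0 } R={ 1 } = 1/2
step 3: add Blue to get BRB; options L={ 0,1/2 } R={ 1 } = 3/4
step 4: add Blue to get BRBB; options L={ 0,1/2,3/4 } R={ 1 } = 7/8
step 5: add Blue to get BRBBB; options L={ 0,1/2,3/4,7/8 } R={ 1 } = 15/16
step 6: add Red to get BRBBBR; options L={ 0,1/2,3/4,7/8 } R={ 15/16,1 } = 29/32
step 7: add Blue to get BRBBBRB; options L={ 0,1/2,3/4,7/8,29/32 } R={ 15/16,1 } = 59/64
step 8: add Red to get BRBBBRBR; options L={ 0,1/2,3/4,7/8,29/32 } R={ 59/64,15/16,1 } = 117/128
step 9: add Blue to get BRBBBRBRB; options L={ 0,1/2,3/4,7/8,29/32,117/128 } R={ 59/64,15/16,1 } = 235/256
step 10: add Red to get BRBBBRBRBR; options L={ 0,1/2,3/4,7/8,29/32,117/128 } R={ 235/256,59/64,15/16,1 } = 469/512
step 11: add Red to get BRBBBRBRBRR; options L={ 0,1/2,3/4,7/8,29/32,117/128 } R={ 469/512,235/256,59/64,15/16,1 } = 937/1024
step 12: add Blue to get BRBBBRBRBRRB; options L={ 0,1/2,3/4,7/8,29/32,117/128,937/1024 } R={ 469/512,235/256,59/64,15/16,1 } = 1875/2048
step 13: add Blue to get BRBBBRBRBRRBB; options L={ 0,1/2,3/4,7/8,29/32,117/128,937/1024,1875/2048 } R={ 469/512,235/256,59/64,15/16,1 } = 3751/4096
step 14: add Red to get BRBBBRBRBRRBBR; options L={ 0,1/2,3/4,7/8,29/32,117/128,937/1024,1875/2048 } R={ 3751/4096,469/512,235/256,59/64,15/16,1 } = 7501/8192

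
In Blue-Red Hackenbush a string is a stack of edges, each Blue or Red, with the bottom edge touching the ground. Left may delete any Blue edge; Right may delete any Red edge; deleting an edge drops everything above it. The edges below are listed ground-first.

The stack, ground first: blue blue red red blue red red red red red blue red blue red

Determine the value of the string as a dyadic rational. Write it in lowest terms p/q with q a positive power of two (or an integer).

Build value(s[:k]) for k = 1..14, string s = blue blue red red blue red red red red red blue red blue red.
value(b) = { 0 | ∅ } = 1
value(bb) = { 0,1 | ∅ } = 2
value(bbr) = { 0,1 | 2 } = 3/2
value(bbrr) = { 0,1 | 3/2,2 } = 5/4
value(bbrrb) = { 0,1,5/4 | 3/2,2 } = 11/8
value(bbrrbr) = { 0,1,5/4 | 11/8,3/2,2 } = 21/16
value(bbrrbrr) = { 0,1,5/4 | 21/16,11/8,3/2,2 } = 41/32
value(bbrrbrrr) = { 0,1,5/4 | 41/32,21/16,11/8,3/2,2 } = 81/64
value(bbrrbrrrr) = { 0,1,5/4 | 81/64,41/32,21/16,11/8,3/2,2 } = 161/128
value(bbrrbrrrrr) = { 0,1,5/4 | 161/128,81/64,41/32,21/16,11/8,3/2,2 } = 321/256
value(bbrrbrrrrrb) = { 0,1,5/4,321/256 | 161/128,81/64,41/32,21/16,11/8,3/2,2 } = 643/512
value(bbrrbrrrrrbr) = { 0,1,5/4,321/256 | 643/512,161/128,81/64,41/32,21/16,11/8,3/2,2 } = 1285/1024
value(bbrrbrrrrrbrb) = { 0,1,5/4,321/256,1285/1024 | 643/512,161/128,81/64,41/32,21/16,11/8,3/2,2 } = 2571/2048
value(bbrrbrrrrrbrbr) = { 0,1,5/4,321/256,1285/1024 | 2571/2048,643/512,161/128,81/64,41/32,21/16,11/8,3/2,2 } = 5141/4096

5141/4096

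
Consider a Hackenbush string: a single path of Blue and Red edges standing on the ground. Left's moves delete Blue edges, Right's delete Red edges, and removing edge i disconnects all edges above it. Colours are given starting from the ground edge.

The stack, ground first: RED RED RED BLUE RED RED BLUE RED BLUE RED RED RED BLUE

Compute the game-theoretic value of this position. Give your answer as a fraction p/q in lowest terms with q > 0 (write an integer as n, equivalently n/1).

-2909/1024

Build v(s[:k]) for k = 1..13, string s = RED RED RED BLUE RED RED BLUE RED BLUE RED RED RED BLUE.
1 of 13 · R · max L −∞ · min R 0 = -1
2 of 13 · RR · max L −∞ · min R -1 = -2
3 of 13 · RRR · max L −∞ · min R -2 = -3
4 of 13 · RRRB · max L -3 · min R -2 = -5/2
5 of 13 · RRRBR · max L -3 · min R -5/2 = -11/4
6 of 13 · RRRBRR · max L -3 · min R -11/4 = -23/8
7 of 13 · RRRBRRB · max L -23/8 · min R -11/4 = -45/16
8 of 13 · RRRBRRBR · max L -23/8 · min R -45/16 = -91/32
9 of 13 · RRRBRRBRB · max L -91/32 · min R -45/16 = -181/64
10 of 13 · RRRBRRBRBR · max L -91/32 · min R -181/64 = -363/128
11 of 13 · RRRBRRBRBRR · max L -91/32 · min R -363/128 = -727/256
12 of 13 · RRRBRRBRBRRR · max L -91/32 · min R -727/256 = -1455/512
13 of 13 · RRRBRRBRBRRRB · max L -1455/512 · min R -727/256 = -2909/1024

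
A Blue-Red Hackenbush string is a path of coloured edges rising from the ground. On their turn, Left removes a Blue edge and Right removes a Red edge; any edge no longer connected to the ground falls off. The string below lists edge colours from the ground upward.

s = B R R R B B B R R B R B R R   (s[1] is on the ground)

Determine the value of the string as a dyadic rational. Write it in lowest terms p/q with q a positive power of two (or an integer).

G_1 [B]  L=[0]  R=[∅]  so 1
G_2 [BR]  L=[0]  R=[1]  so 1/2
G_3 [BRR]  L=[0]  R=[1/2 1]  so 1/4
G_4 [BRRR]  L=[0]  R=[1/4 1/2 1]  so 1/8
G_5 [BRRRB]  L=[0 1/8]  R=[1/4 1/2 1]  so 3/16
G_6 [BRRRBB]  L=[0 1/8 3/16]  R=[1/4 1/2 1]  so 7/32
G_7 [BRRRBBB]  L=[0 1/8 3/16 7/32]  R=[1/4 1/2 1]  so 15/64
G_8 [BRRRBBBR]  L=[0 1/8 3/16 7/32]  R=[15/64 1/4 1/2 1]  so 29/128
G_9 [BRRRBBBRR]  L=[0 1/8 3/16 7/32]  R=[29/128 15/64 1/4 1/2 1]  so 57/256
G_10 [BRRRBBBRRB]  L=[0 1/8 3/16 7/32 57/256]  R=[29/128 15/64 1/4 1/2 1]  so 115/512
G_11 [BRRRBBBRRBR]  L=[0 1/8 3/16 7/32 57/256]  R=[115/512 29/128 15/64 1/4 1/2 1]  so 229/1024
G_12 [BRRRBBBRRBRB]  L=[0 1/8 3/16 7/32 57/256 229/1024]  R=[115/512 29/128 15/64 1/4 1/2 1]  so 459/2048
G_13 [BRRRBBBRRBRBR]  L=[0 1/8 3/16 7/32 57/256 229/1024]  R=[459/2048 115/512 29/128 15/64 1/4 1/2 1]  so 917/4096
G_14 [BRRRBBBRRBRBRR]  L=[0 1/8 3/16 7/32 57/256 229/1024]  R=[917/4096 459/2048 115/512 29/128 15/64 1/4 1/2 1]  so 1833/8192

1833/8192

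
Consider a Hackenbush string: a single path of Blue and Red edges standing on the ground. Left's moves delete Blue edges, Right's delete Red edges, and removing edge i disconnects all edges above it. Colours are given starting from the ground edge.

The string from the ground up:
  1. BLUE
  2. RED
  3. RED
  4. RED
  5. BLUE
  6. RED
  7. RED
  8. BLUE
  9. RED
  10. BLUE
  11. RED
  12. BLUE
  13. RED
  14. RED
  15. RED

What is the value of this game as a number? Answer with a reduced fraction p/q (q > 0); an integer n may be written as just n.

2385/16384

val_1 [B]  L=[0]  R=[]  -> 1
val_2 [BR]  L=[0]  R=[1]  -> 1/2
val_3 [BRR]  L=[0]  R=[1/2,1]  -> 1/4
val_4 [BRRR]  L=[0]  R=[1/4,1/2,1]  -> 1/8
val_5 [BRRRB]  L=[0,1/8]  R=[1/4,1/2,1]  -> 3/16
val_6 [BRRRBR]  L=[0,1/8]  R=[3/16,1/4,1/2,1]  -> 5/32
val_7 [BRRRBRR]  L=[0,1/8]  R=[5/32,3/16,1/4,1/2,1]  -> 9/64
val_8 [BRRRBRRB]  L=[0,1/8,9/64]  R=[5/32,3/16,1/4,1/2,1]  -> 19/128
val_9 [BRRRBRRBR]  L=[0,1/8,9/64]  R=[19/128,5/32,3/16,1/4,1/2,1]  -> 37/256
val_10 [BRRRBRRBRB]  L=[0,1/8,9/64,37/256]  R=[19/128,5/32,3/16,1/4,1/2,1]  -> 75/512
val_11 [BRRRBRRBRBR]  L=[0,1/8,9/64,37/256]  R=[75/512,19/128,5/32,3/16,1/4,1/2,1]  -> 149/1024
val_12 [BRRRBRRBRBRB]  L=[0,1/8,9/64,37/256,149/1024]  R=[75/512,19/128,5/32,3/16,1/4,1/2,1]  -> 299/2048
val_13 [BRRRBRRBRBRBR]  L=[0,1/8,9/64,37/256,149/1024]  R=[299/2048,75/512,19/128,5/32,3/16,1/4,1/2,1]  -> 597/4096
val_14 [BRRRBRRBRBRBRR]  L=[0,1/8,9/64,37/256,149/1024]  R=[597/4096,299/2048,75/512,19/128,5/32,3/16,1/4,1/2,1]  -> 1193/8192
val_15 [BRRRBRRBRBRBRRR]  L=[0,1/8,9/64,37/256,149/1024]  R=[1193/8192,597/4096,299/2048,75/512,19/128,5/32,3/16,1/4,1/2,1]  -> 2385/16384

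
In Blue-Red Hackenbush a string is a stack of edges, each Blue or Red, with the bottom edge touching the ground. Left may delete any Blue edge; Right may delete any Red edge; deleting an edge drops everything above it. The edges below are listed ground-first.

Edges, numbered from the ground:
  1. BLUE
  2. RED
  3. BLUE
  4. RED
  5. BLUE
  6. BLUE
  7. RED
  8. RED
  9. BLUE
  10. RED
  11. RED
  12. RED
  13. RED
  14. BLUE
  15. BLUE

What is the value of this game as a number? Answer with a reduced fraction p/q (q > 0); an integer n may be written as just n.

1 of 15 · B · max L 0 · min R +∞ = 1
2 of 15 · BR · max L 0 · min R 1 = 1/2
3 of 15 · BRB · max L 1/2 · min R 1 = 3/4
4 of 15 · BRBR · max L 1/2 · min R 3/4 = 5/8
5 of 15 · BRBRB · max L 5/8 · min R 3/4 = 11/16
6 of 15 · BRBRBB · max L 11/16 · min R 3/4 = 23/32
7 of 15 · BRBRBBR · max L 11/16 · min R 23/32 = 45/64
8 of 15 · BRBRBBRR · max L 11/16 · min R 45/64 = 89/128
9 of 15 · BRBRBBRRB · max L 89/128 · min R 45/64 = 179/256
10 of 15 · BRBRBBRRBR · max L 89/128 · min R 179/256 = 357/512
11 of 15 · BRBRBBRRBRR · max L 89/128 · min R 357/512 = 713/1024
12 of 15 · BRBRBBRRBRRR · max L 89/128 · min R 713/1024 = 1425/2048
13 of 15 · BRBRBBRRBRRRR · max L 89/128 · min R 1425/2048 = 2849/4096
14 of 15 · BRBRBBRRBRRRRB · max L 2849/4096 · min R 1425/2048 = 5699/8192
15 of 15 · BRBRBBRRBRRRRBB · max L 5699/8192 · min R 1425/2048 = 11399/16384

11399/16384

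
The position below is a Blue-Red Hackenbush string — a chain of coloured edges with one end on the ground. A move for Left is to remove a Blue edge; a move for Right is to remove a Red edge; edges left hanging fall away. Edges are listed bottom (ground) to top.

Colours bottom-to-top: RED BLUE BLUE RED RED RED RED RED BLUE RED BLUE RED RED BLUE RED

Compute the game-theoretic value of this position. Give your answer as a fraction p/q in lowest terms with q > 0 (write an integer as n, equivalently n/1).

Build G(s[:k]) for k = 1..15, string s = RED BLUE BLUE RED RED RED RED RED BLUE RED BLUE RED RED BLUE RED.
edge 1 of 15 (RED): { — | 0 } gives -1
edge 2 of 15 (BLUE): { -1 | 0 } gives -1/2
edge 3 of 15 (BLUE): { -1 -1/2 | 0 } gives -1/4
edge 4 of 15 (RED): { -1 -1/2 | -1/4 0 } gives -3/8
edge 5 of 15 (RED): { -1 -1/2 | -3/8 -1/4 0 } gives -7/16
edge 6 of 15 (RED): { -1 -1/2 | -7/16 -3/8 -1/4 0 } gives -15/32
edge 7 of 15 (RED): { -1 -1/2 | -15/32 -7/16 -3/8 -1/4 0 } gives -31/64
edge 8 of 15 (RED): { -1 -1/2 | -31/64 -15/32 -7/16 -3/8 -1/4 0 } gives -63/128
edge 9 of 15 (BLUE): { -1 -1/2 -63/128 | -31/64 -15/32 -7/16 -3/8 -1/4 0 } gives -125/256
edge 10 of 15 (RED): { -1 -1/2 -63/128 | -125/256 -31/64 -15/32 -7/16 -3/8 -1/4 0 } gives -251/512
edge 11 of 15 (BLUE): { -1 -1/2 -63/128 -251/512 | -125/256 -31/64 -15/32 -7/16 -3/8 -1/4 0 } gives -501/1024
edge 12 of 15 (RED): { -1 -1/2 -63/128 -251/512 | -501/1024 -125/256 -31/64 -15/32 -7/16 -3/8 -1/4 0 } gives -1003/2048
edge 13 of 15 (RED): { -1 -1/2 -63/128 -251/512 | -1003/2048 -501/1024 -125/256 -31/64 -15/32 -7/16 -3/8 -1/4 0 } gives -2007/4096
edge 14 of 15 (BLUE): { -1 -1/2 -63/128 -251/512 -2007/4096 | -1003/2048 -501/1024 -125/256 -31/64 -15/32 -7/16 -3/8 -1/4 0 } gives -4013/8192
edge 15 of 15 (RED): { -1 -1/2 -63/128 -251/512 -2007/4096 | -4013/8192 -1003/2048 -501/1024 -125/256 -31/64 -15/32 -7/16 -3/8 -1/4 0 } gives -8027/16384

-8027/16384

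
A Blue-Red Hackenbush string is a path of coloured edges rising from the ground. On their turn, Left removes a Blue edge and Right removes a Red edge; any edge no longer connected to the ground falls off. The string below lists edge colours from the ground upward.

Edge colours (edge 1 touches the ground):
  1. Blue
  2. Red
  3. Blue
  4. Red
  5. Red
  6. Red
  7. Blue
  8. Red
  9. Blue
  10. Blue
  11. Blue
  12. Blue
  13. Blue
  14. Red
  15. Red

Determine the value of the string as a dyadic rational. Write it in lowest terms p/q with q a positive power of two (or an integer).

Prefix values for Blue Red Blue Red Red Red Blue Red Blue Blue Blue Blue Blue Red Red via {L|R} + simplicity:
edge 1 of 15 (Blue): { 0 | · } gives 1
edge 2 of 15 (Red): { 0 | 1 } gives 1/2
edge 3 of 15 (Blue): { 0, 1/2 | 1 } gives 3/4
edge 4 of 15 (Red): { 0, 1/2 | 3/4, 1 } gives 5/8
edge 5 of 15 (Red): { 0, 1/2 | 5/8, 3/4, 1 } gives 9/16
edge 6 of 15 (Red): { 0, 1/2 | 9/16, 5/8, 3/4, 1 } gives 17/32
edge 7 of 15 (Blue): { 0, 1/2, 17/32 | 9/16, 5/8, 3/4, 1 } gives 35/64
edge 8 of 15 (Red): { 0, 1/2, 17/32 | 35/64, 9/16, 5/8, 3/4, 1 } gives 69/128
edge 9 of 15 (Blue): { 0, 1/2, 17/32, 69/128 | 35/64, 9/16, 5/8, 3/4, 1 } gives 139/256
edge 10 of 15 (Blue): { 0, 1/2, 17/32, 69/128, 139/256 | 35/64, 9/16, 5/8, 3/4, 1 } gives 279/512
edge 11 of 15 (Blue): { 0, 1/2, 17/32, 69/128, 139/256, 279/512 | 35/64, 9/16, 5/8, 3/4, 1 } gives 559/1024
edge 12 of 15 (Blue): { 0, 1/2, 17/32, 69/128, 139/256, 279/512, 559/1024 | 35/64, 9/16, 5/8, 3/4, 1 } gives 1119/2048
edge 13 of 15 (Blue): { 0, 1/2, 17/32, 69/128, 139/256, 279/512, 559/1024, 1119/2048 | 35/64, 9/16, 5/8, 3/4, 1 } gives 2239/4096
edge 14 of 15 (Red): { 0, 1/2, 17/32, 69/128, 139/256, 279/512, 559/1024, 1119/2048 | 2239/4096, 35/64, 9/16, 5/8, 3/4, 1 } gives 4477/8192
edge 15 of 15 (Red): { 0, 1/2, 17/32, 69/128, 139/256, 279/512, 559/1024, 1119/2048 | 4477/8192, 2239/4096, 35/64, 9/16, 5/8, 3/4, 1 } gives 8953/16384

8953/16384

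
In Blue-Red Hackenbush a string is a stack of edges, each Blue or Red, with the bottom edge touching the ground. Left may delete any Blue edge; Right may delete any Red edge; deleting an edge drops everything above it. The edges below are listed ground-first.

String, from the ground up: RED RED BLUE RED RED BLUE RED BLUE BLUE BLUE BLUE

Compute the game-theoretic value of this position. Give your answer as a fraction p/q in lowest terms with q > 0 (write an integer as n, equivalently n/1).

-929/512

edge 1 of 11 (RED): { none | 0 } — -1
edge 2 of 11 (RED): { none | -1, 0 } — -2
edge 3 of 11 (BLUE): { -2 | -1, 0 } — -3/2
edge 4 of 11 (RED): { -2 | -3/2, -1, 0 } — -7/4
edge 5 of 11 (RED): { -2 | -7/4, -3/2, -1, 0 } — -15/8
edge 6 of 11 (BLUE): { -2, -15/8 | -7/4, -3/2, -1, 0 } — -29/16
edge 7 of 11 (RED): { -2, -15/8 | -29/16, -7/4, -3/2, -1, 0 } — -59/32
edge 8 of 11 (BLUE): { -2, -15/8, -59/32 | -29/16, -7/4, -3/2, -1, 0 } — -117/64
edge 9 of 11 (BLUE): { -2, -15/8, -59/32, -117/64 | -29/16, -7/4, -3/2, -1, 0 } — -233/128
edge 10 of 11 (BLUE): { -2, -15/8, -59/32, -117/64, -233/128 | -29/16, -7/4, -3/2, -1, 0 } — -465/256
edge 11 of 11 (BLUE): { -2, -15/8, -59/32, -117/64, -233/128, -465/256 | -29/16, -7/4, -3/2, -1, 0 } — -929/512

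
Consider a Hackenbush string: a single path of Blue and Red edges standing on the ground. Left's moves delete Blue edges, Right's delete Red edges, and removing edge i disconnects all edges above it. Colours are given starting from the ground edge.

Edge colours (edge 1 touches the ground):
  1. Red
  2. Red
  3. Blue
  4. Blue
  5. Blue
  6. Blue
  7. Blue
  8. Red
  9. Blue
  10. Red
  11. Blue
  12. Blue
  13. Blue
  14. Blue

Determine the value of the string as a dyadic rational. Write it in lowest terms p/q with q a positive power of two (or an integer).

-4257/4096

Build g(s[:k]) for k = 1..14, string s = Red Red Blue Blue Blue Blue Blue Red Blue Red Blue Blue Blue Blue.
1 of 14 · R · max L −∞ · min R 0 gives -1
2 of 14 · RR · max L −∞ · min R -1 gives -2
3 of 14 · RRB · max L -2 · min R -1 gives -3/2
4 of 14 · RRBB · max L -3/2 · min R -1 gives -5/4
5 of 14 · RRBBB · max L -5/4 · min R -1 gives -9/8
6 of 14 · RRBBBB · max L -9/8 · min R -1 gives -17/16
7 of 14 · RRBBBBB · max L -17/16 · min R -1 gives -33/32
8 of 14 · RRBBBBBR · max L -17/16 · min R -33/32 gives -67/64
9 of 14 · RRBBBBBRB · max L -67/64 · min R -33/32 gives -133/128
10 of 14 · RRBBBBBRBR · max L -67/64 · min R -133/128 gives -267/256
11 of 14 · RRBBBBBRBRB · max L -267/256 · min R -133/128 gives -533/512
12 of 14 · RRBBBBBRBRBB · max L -533/512 · min R -133/128 gives -1065/1024
13 of 14 · RRBBBBBRBRBBB · max L -1065/1024 · min R -133/128 gives -2129/2048
14 of 14 · RRBBBBBRBRBBBB · max L -2129/2048 · min R -133/128 gives -4257/4096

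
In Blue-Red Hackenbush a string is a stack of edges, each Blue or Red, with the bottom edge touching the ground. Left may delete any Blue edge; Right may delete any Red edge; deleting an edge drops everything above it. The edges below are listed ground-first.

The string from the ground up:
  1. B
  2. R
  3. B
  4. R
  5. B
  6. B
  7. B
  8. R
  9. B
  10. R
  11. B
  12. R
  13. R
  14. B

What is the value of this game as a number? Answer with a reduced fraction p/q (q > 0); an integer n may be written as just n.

val(B) = { 0 | — } so 1
val(BR) = { 0 | 1 } so 1/2
val(BRB) = { 0 1/2 | 1 } so 3/4
val(BRBR) = { 0 1/2 | 3/4 1 } so 5/8
val(BRBRB) = { 0 1/2 5/8 | 3/4 1 } so 11/16
val(BRBRBB) = { 0 1/2 5/8 11/16 | 3/4 1 } so 23/32
val(BRBRBBB) = { 0 1/2 5/8 11/16 23/32 | 3/4 1 } so 47/64
val(BRBRBBBR) = { 0 1/2 5/8 11/16 23/32 | 47/64 3/4 1 } so 93/128
val(BRBRBBBRB) = { 0 1/2 5/8 11/16 23/32 93/128 | 47/64 3/4 1 } so 187/256
val(BRBRBBBRBR) = { 0 1/2 5/8 11/16 23/32 93/128 | 187/256 47/64 3/4 1 } so 373/512
val(BRBRBBBRBRB) = { 0 1/2 5/8 11/16 23/32 93/128 373/512 | 187/256 47/64 3/4 1 } so 747/1024
val(BRBRBBBRBRBR) = { 0 1/2 5/8 11/16 23/32 93/128 373/512 | 747/1024 187/256 47/64 3/4 1 } so 1493/2048
val(BRBRBBBRBRBRR) = { 0 1/2 5/8 11/16 23/32 93/128 373/512 | 1493/2048 747/1024 187/256 47/64 3/4 1 } so 2985/4096
val(BRBRBBBRBRBRRB) = { 0 1/2 5/8 11/16 23/32 93/128 373/512 2985/4096 | 1493/2048 747/1024 187/256 47/64 3/4 1 } so 5971/8192

5971/8192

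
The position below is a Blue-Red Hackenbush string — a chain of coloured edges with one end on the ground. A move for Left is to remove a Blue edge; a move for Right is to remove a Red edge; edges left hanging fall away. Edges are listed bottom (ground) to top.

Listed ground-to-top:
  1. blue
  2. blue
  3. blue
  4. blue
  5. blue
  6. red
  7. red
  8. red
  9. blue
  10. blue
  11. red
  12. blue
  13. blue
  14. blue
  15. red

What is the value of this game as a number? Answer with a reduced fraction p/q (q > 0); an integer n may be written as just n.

Prefix values for blue blue blue blue blue red red red blue blue red blue blue blue red via {L|R} + simplicity:
b: Left { 0 }, Right { ∅ } -> simplest 1
bb: Left { 0 1 }, Right { ∅ } -> simplest 2
bbb: Left { 0 1 2 }, Right { ∅ } -> simplest 3
bbbb: Left { 0 1 2 3 }, Right { ∅ } -> simplest 4
bbbbb: Left { 0 1 2 3 4 }, Right { ∅ } -> simplest 5
bbbbbr: Left { 0 1 2 3 4 }, Right { 5 } -> simplest 9/2
bbbbbrr: Left { 0 1 2 3 4 }, Right { 9/2 5 } -> simplest 17/4
bbbbbrrr: Left { 0 1 2 3 4 }, Right { 17/4 9/2 5 } -> simplest 33/8
bbbbbrrrb: Left { 0 1 2 3 4 33/8 }, Right { 17/4 9/2 5 } -> simplest 67/16
bbbbbrrrbb: Left { 0 1 2 3 4 33/8 67/16 }, Right { 17/4 9/2 5 } -> simplest 135/32
bbbbbrrrbbr: Left { 0 1 2 3 4 33/8 67/16 }, Right { 135/32 17/4 9/2 5 } -> simplest 269/64
bbbbbrrrbbrb: Left { 0 1 2 3 4 33/8 67/16 269/64 }, Right { 135/32 17/4 9/2 5 } -> simplest 539/128
bbbbbrrrbbrbb: Left { 0 1 2 3 4 33/8 67/16 269/64 539/128 }, Right { 135/32 17/4 9/2 5 } -> simplest 1079/256
bbbbbrrrbbrbbb: Left { 0 1 2 3 4 33/8 67/16 269/64 539/128 1079/256 }, Right { 135/32 17/4 9/2 5 } -> simplest 2159/512
bbbbbrrrbbrbbbr: Left { 0 1 2 3 4 33/8 67/16 269/64 539/128 1079/256 }, Right { 2159/512 135/32 17/4 9/2 5 } -> simplest 4317/1024

4317/1024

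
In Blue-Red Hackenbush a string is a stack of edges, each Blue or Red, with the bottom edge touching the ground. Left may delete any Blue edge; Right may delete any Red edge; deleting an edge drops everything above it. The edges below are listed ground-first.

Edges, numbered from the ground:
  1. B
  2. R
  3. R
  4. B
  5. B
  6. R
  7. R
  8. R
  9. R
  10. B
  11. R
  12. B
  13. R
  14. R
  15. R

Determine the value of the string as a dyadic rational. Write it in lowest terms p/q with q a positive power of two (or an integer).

6225/16384

G_1 [B]  L=[0]  R=[]  — 1
G_2 [BR]  L=[0]  R=[1]  — 1/2
G_3 [BRR]  L=[0]  R=[1/2, 1]  — 1/4
G_4 [BRRB]  L=[0, 1/4]  R=[1/2, 1]  — 3/8
G_5 [BRRBB]  L=[0, 1/4, 3/8]  R=[1/2, 1]  — 7/16
G_6 [BRRBBR]  L=[0, 1/4, 3/8]  R=[7/16, 1/2, 1]  — 13/32
G_7 [BRRBBRR]  L=[0, 1/4, 3/8]  R=[13/32, 7/16, 1/2, 1]  — 25/64
G_8 [BRRBBRRR]  L=[0, 1/4, 3/8]  R=[25/64, 13/32, 7/16, 1/2, 1]  — 49/128
G_9 [BRRBBRRRR]  L=[0, 1/4, 3/8]  R=[49/128, 25/64, 13/32, 7/16, 1/2, 1]  — 97/256
G_10 [BRRBBRRRRB]  L=[0, 1/4, 3/8, 97/256]  R=[49/128, 25/64, 13/32, 7/16, 1/2, 1]  — 195/512
G_11 [BRRBBRRRRBR]  L=[0, 1/4, 3/8, 97/256]  R=[195/512, 49/128, 25/64, 13/32, 7/16, 1/2, 1]  — 389/1024
G_12 [BRRBBRRRRBRB]  L=[0, 1/4, 3/8, 97/256, 389/1024]  R=[195/512, 49/128, 25/64, 13/32, 7/16, 1/2, 1]  — 779/2048
G_13 [BRRBBRRRRBRBR]  L=[0, 1/4, 3/8, 97/256, 389/1024]  R=[779/2048, 195/512, 49/128, 25/64, 13/32, 7/16, 1/2, 1]  — 1557/4096
G_14 [BRRBBRRRRBRBRR]  L=[0, 1/4, 3/8, 97/256, 389/1024]  R=[1557/4096, 779/2048, 195/512, 49/128, 25/64, 13/32, 7/16, 1/2, 1]  — 3113/8192
G_15 [BRRBBRRRRBRBRRR]  L=[0, 1/4, 3/8, 97/256, 389/1024]  R=[3113/8192, 1557/4096, 779/2048, 195/512, 49/128, 25/64, 13/32, 7/16, 1/2, 1]  — 6225/16384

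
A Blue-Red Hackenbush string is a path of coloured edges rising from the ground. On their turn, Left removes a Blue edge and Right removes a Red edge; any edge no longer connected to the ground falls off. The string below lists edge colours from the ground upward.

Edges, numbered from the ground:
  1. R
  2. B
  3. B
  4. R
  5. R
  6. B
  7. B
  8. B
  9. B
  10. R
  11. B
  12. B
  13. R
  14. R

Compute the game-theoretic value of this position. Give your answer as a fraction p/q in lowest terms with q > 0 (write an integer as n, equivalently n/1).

Recurse on prefixes of the 14-edge string R B B R R B B B B R B B R R:
R: Left { none }, Right { 0 } -> simplest -1
RB: Left { -1 }, Right { 0 } -> simplest -1/2
RBB: Left { -1; -1/2 }, Right { 0 } -> simplest -1/4
RBBR: Left { -1; -1/2 }, Right { -1/4; 0 } -> simplest -3/8
RBBRR: Left { -1; -1/2 }, Right { -3/8; -1/4; 0 } -> simplest -7/16
RBBRRB: Left { -1; -1/2; -7/16 }, Right { -3/8; -1/4; 0 } -> simplest -13/32
RBBRRBB: Left { -1; -1/2; -7/16; -13/32 }, Right { -3/8; -1/4; 0 } -> simplest -25/64
RBBRRBBB: Left { -1; -1/2; -7/16; -13/32; -25/64 }, Right { -3/8; -1/4; 0 } -> simplest -49/128
RBBRRBBBB: Left { -1; -1/2; -7/16; -13/32; -25/64; -49/128 }, Right { -3/8; -1/4; 0 } -> simplest -97/256
RBBRRBBBBR: Left { -1; -1/2; -7/16; -13/32; -25/64; -49/128 }, Right { -97/256; -3/8; -1/4; 0 } -> simplest -195/512
RBBRRBBBBRB: Left { -1; -1/2; -7/16; -13/32; -25/64; -49/128; -195/512 }, Right { -97/256; -3/8; -1/4; 0 } -> simplest -389/1024
RBBRRBBBBRBB: Left { -1; -1/2; -7/16; -13/32; -25/64; -49/128; -195/512; -389/1024 }, Right { -97/256; -3/8; -1/4; 0 } -> simplest -777/2048
RBBRRBBBBRBBR: Left { -1; -1/2; -7/16; -13/32; -25/64; -49/128; -195/512; -389/1024 }, Right { -777/2048; -97/256; -3/8; -1/4; 0 } -> simplest -1555/4096
RBBRRBBBBRBBRR: Left { -1; -1/2; -7/16; -13/32; -25/64; -49/128; -195/512; -389/1024 }, Right { -1555/4096; -777/2048; -97/256; -3/8; -1/4; 0 } -> simplest -3111/8192

-3111/8192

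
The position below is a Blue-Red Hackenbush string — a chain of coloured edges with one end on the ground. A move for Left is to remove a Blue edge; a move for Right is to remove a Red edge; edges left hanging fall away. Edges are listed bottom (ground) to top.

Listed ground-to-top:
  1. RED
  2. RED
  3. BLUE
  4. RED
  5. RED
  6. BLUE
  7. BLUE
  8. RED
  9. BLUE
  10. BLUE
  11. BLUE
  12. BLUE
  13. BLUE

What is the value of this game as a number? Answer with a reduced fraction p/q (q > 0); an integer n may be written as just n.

-3649/2048

Prefix values for RED RED BLUE RED RED BLUE BLUE RED BLUE BLUE BLUE BLUE BLUE via {L|R} + simplicity:
val(R) = { · | 0 } = -1
val(RR) = { · | -1 0 } = -2
val(RRB) = { -2 | -1 0 } = -3/2
val(RRBR) = { -2 | -3/2 -1 0 } = -7/4
val(RRBRR) = { -2 | -7/4 -3/2 -1 0 } = -15/8
val(RRBRRB) = { -2 -15/8 | -7/4 -3/2 -1 0 } = -29/16
val(RRBRRBB) = { -2 -15/8 -29/16 | -7/4 -3/2 -1 0 } = -57/32
val(RRBRRBBR) = { -2 -15/8 -29/16 | -57/32 -7/4 -3/2 -1 0 } = -115/64
val(RRBRRBBRB) = { -2 -15/8 -29/16 -115/64 | -57/32 -7/4 -3/2 -1 0 } = -229/128
val(RRBRRBBRBB) = { -2 -15/8 -29/16 -115/64 -229/128 | -57/32 -7/4 -3/2 -1 0 } = -457/256
val(RRBRRBBRBBB) = { -2 -15/8 -29/16 -115/64 -229/128 -457/256 | -57/32 -7/4 -3/2 -1 0 } = -913/512
val(RRBRRBBRBBBB) = { -2 -15/8 -29/16 -115/64 -229/128 -457/256 -913/512 | -57/32 -7/4 -3/2 -1 0 } = -1825/1024
val(RRBRRBBRBBBBB) = { -2 -15/8 -29/16 -115/64 -229/128 -457/256 -913/512 -1825/1024 | -57/32 -7/4 -3/2 -1 0 } = -3649/2048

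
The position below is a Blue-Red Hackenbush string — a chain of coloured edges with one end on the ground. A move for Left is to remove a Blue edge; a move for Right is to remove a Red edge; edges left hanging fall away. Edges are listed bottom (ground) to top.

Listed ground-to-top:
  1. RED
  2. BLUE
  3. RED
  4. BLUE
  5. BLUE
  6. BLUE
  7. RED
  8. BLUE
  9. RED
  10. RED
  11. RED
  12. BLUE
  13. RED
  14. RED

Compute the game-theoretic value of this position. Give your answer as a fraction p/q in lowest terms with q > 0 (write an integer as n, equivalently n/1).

-4471/8192

val(R) = {  | 0 } → -1
val(RB) = { -1 | 0 } → -1/2
val(RBR) = { -1 | -1/2 0 } → -3/4
val(RBRB) = { -1 -3/4 | -1/2 0 } → -5/8
val(RBRBB) = { -1 -3/4 -5/8 | -1/2 0 } → -9/16
val(RBRBBB) = { -1 -3/4 -5/8 -9/16 | -1/2 0 } → -17/32
val(RBRBBBR) = { -1 -3/4 -5/8 -9/16 | -17/32 -1/2 0 } → -35/64
val(RBRBBBRB) = { -1 -3/4 -5/8 -9/16 -35/64 | -17/32 -1/2 0 } → -69/128
val(RBRBBBRBR) = { -1 -3/4 -5/8 -9/16 -35/64 | -69/128 -17/32 -1/2 0 } → -139/256
val(RBRBBBRBRR) = { -1 -3/4 -5/8 -9/16 -35/64 | -139/256 -69/128 -17/32 -1/2 0 } → -279/512
val(RBRBBBRBRRR) = { -1 -3/4 -5/8 -9/16 -35/64 | -279/512 -139/256 -69/128 -17/32 -1/2 0 } → -559/1024
val(RBRBBBRBRRRB) = { -1 -3/4 -5/8 -9/16 -35/64 -559/1024 | -279/512 -139/256 -69/128 -17/32 -1/2 0 } → -1117/2048
val(RBRBBBRBRRRBR) = { -1 -3/4 -5/8 -9/16 -35/64 -559/1024 | -1117/2048 -279/512 -139/256 -69/128 -17/32 -1/2 0 } → -2235/4096
val(RBRBBBRBRRRBRR) = { -1 -3/4 -5/8 -9/16 -35/64 -559/1024 | -2235/4096 -1117/2048 -279/512 -139/256 -69/128 -17/32 -1/2 0 } → -4471/8192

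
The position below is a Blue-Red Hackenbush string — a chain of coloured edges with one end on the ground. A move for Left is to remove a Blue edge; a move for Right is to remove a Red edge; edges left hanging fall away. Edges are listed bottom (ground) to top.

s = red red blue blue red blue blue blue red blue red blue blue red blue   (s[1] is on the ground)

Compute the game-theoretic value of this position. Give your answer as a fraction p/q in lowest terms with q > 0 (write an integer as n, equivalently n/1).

-10405/8192

G_1 [r]  L=[none]  R=[0]  => -1
G_2 [rr]  L=[none]  R=[-1; 0]  => -2
G_3 [rrb]  L=[-2]  R=[-1; 0]  => -3/2
G_4 [rrbb]  L=[-2; -3/2]  R=[-1; 0]  => -5/4
G_5 [rrbbr]  L=[-2; -3/2]  R=[-5/4; -1; 0]  => -11/8
G_6 [rrbbrb]  L=[-2; -3/2; -11/8]  R=[-5/4; -1; 0]  => -21/16
G_7 [rrbbrbb]  L=[-2; -3/2; -11/8; -21/16]  R=[-5/4; -1; 0]  => -41/32
G_8 [rrbbrbbb]  L=[-2; -3/2; -11/8; -21/16; -41/32]  R=[-5/4; -1; 0]  => -81/64
G_9 [rrbbrbbbr]  L=[-2; -3/2; -11/8; -21/16; -41/32]  R=[-81/64; -5/4; -1; 0]  => -163/128
G_10 [rrbbrbbbrb]  L=[-2; -3/2; -11/8; -21/16; -41/32; -163/128]  R=[-81/64; -5/4; -1; 0]  => -325/256
G_11 [rrbbrbbbrbr]  L=[-2; -3/2; -11/8; -21/16; -41/32; -163/128]  R=[-325/256; -81/64; -5/4; -1; 0]  => -651/512
G_12 [rrbbrbbbrbrb]  L=[-2; -3/2; -11/8; -21/16; -41/32; -163/128; -651/512]  R=[-325/256; -81/64; -5/4; -1; 0]  => -1301/1024
G_13 [rrbbrbbbrbrbb]  L=[-2; -3/2; -11/8; -21/16; -41/32; -163/128; -651/512; -1301/1024]  R=[-325/256; -81/64; -5/4; -1; 0]  => -2601/2048
G_14 [rrbbrbbbrbrbbr]  L=[-2; -3/2; -11/8; -21/16; -41/32; -163/128; -651/512; -1301/1024]  R=[-2601/2048; -325/256; -81/64; -5/4; -1; 0]  => -5203/4096
G_15 [rrbbrbbbrbrbbrb]  L=[-2; -3/2; -11/8; -21/16; -41/32; -163/128; -651/512; -1301/1024; -5203/4096]  R=[-2601/2048; -325/256; -81/64; -5/4; -1; 0]  => -10405/8192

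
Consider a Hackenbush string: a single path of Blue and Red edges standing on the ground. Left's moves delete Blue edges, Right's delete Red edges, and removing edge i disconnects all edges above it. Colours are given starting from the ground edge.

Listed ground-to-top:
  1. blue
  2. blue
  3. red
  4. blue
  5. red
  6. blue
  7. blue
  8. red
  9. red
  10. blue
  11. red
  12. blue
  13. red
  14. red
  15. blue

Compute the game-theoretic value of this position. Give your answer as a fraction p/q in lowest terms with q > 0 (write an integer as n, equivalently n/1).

13907/8192

G_1 [b]  L=[0]  R=[∅]  so 1
G_2 [bb]  L=[0, 1]  R=[∅]  so 2
G_3 [bbr]  L=[0, 1]  R=[2]  so 3/2
G_4 [bbrb]  L=[0, 1, 3/2]  R=[2]  so 7/4
G_5 [bbrbr]  L=[0, 1, 3/2]  R=[7/4, 2]  so 13/8
G_6 [bbrbrb]  L=[0, 1, 3/2, 13/8]  R=[7/4, 2]  so 27/16
G_7 [bbrbrbb]  L=[0, 1, 3/2, 13/8, 27/16]  R=[7/4, 2]  so 55/32
G_8 [bbrbrbbr]  L=[0, 1, 3/2, 13/8, 27/16]  R=[55/32, 7/4, 2]  so 109/64
G_9 [bbrbrbbrr]  L=[0, 1, 3/2, 13/8, 27/16]  R=[109/64, 55/32, 7/4, 2]  so 217/128
G_10 [bbrbrbbrrb]  L=[0, 1, 3/2, 13/8, 27/16, 217/128]  R=[109/64, 55/32, 7/4, 2]  so 435/256
G_11 [bbrbrbbrrbr]  L=[0, 1, 3/2, 13/8, 27/16, 217/128]  R=[435/256, 109/64, 55/32, 7/4, 2]  so 869/512
G_12 [bbrbrbbrrbrb]  L=[0, 1, 3/2, 13/8, 27/16, 217/128, 869/512]  R=[435/256, 109/64, 55/32, 7/4, 2]  so 1739/1024
G_13 [bbrbrbbrrbrbr]  L=[0, 1, 3/2, 13/8, 27/16, 217/128, 869/512]  R=[1739/1024, 435/256, 109/64, 55/32, 7/4, 2]  so 3477/2048
G_14 [bbrbrbbrrbrbrr]  L=[0, 1, 3/2, 13/8, 27/16, 217/128, 869/512]  R=[3477/2048, 1739/1024, 435/256, 109/64, 55/32, 7/4, 2]  so 6953/4096
G_15 [bbrbrbbrrbrbrrb]  L=[0, 1, 3/2, 13/8, 27/16, 217/128, 869/512, 6953/4096]  R=[3477/2048, 1739/1024, 435/256, 109/64, 55/32, 7/4, 2]  so 13907/8192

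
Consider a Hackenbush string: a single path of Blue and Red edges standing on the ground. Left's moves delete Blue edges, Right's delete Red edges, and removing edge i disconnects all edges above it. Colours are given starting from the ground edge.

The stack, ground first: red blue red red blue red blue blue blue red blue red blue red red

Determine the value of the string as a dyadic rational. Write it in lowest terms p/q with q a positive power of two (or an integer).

Prefix values for red blue red red blue red blue blue blue red blue red blue red red via {L|R} + simplicity:
step 1: add red to get r; options L={  } R={ 0 } = -1
step 2: add blue to get rb; options L={ -1 } R={ 0 } = -1/2
step 3: add red to get rbr; options L={ -1 } R={ -1/2 0 } = -3/4
step 4: add red to get rbrr; options L={ -1 } R={ -3/4 -1/2 0 } = -7/8
step 5: add blue to get rbrrb; options L={ -1 -7/8 } R={ -3/4 -1/2 0 } = -13/16
step 6: add red to get rbrrbr; options L={ -1 -7/8 } R={ -13/16 -3/4 -1/2 0 } = -27/32
step 7: add blue to get rbrrbrb; options L={ -1 -7/8 -27/32 } R={ -13/16 -3/4 -1/2 0 } = -53/64
step 8: add blue to get rbrrbrbb; options L={ -1 -7/8 -27/32 -53/64 } R={ -13/16 -3/4 -1/2 0 } = -105/128
step 9: add blue to get rbrrbrbbb; options L={ -1 -7/8 -27/32 -53/64 -105/128 } R={ -13/16 -3/4 -1/2 0 } = -209/256
step 10: add red to get rbrrbrbbbr; options L={ -1 -7/8 -27/32 -53/64 -105/128 } R={ -209/256 -13/16 -3/4 -1/2 0 } = -419/512
step 11: add blue to get rbrrbrbbbrb; options L={ -1 -7/8 -27/32 -53/64 -105/128 -419/512 } R={ -209/256 -13/16 -3/4 -1/2 0 } = -837/1024
step 12: add red to get rbrrbrbbbrbr; options L={ -1 -7/8 -27/32 -53/64 -105/128 -419/512 } R={ -837/1024 -209/256 -13/16 -3/4 -1/2 0 } = -1675/2048
step 13: add blue to get rbrrbrbbbrbrb; options L={ -1 -7/8 -27/32 -53/64 -105/128 -419/512 -1675/2048 } R={ -837/1024 -209/256 -13/16 -3/4 -1/2 0 } = -3349/4096
step 14: add red to get rbrrbrbbbrbrbr; options L={ -1 -7/8 -27/32 -53/64 -105/128 -419/512 -1675/2048 } R={ -3349/4096 -837/1024 -209/256 -13/16 -3/4 -1/2 0 } = -6699/8192
step 15: add red to get rbrrbrbbbrbrbrr; options L={ -1 -7/8 -27/32 -53/64 -105/128 -419/512 -1675/2048 } R={ -6699/8192 -3349/4096 -837/1024 -209/256 -13/16 -3/4 -1/2 0 } = -13399/16384

-13399/16384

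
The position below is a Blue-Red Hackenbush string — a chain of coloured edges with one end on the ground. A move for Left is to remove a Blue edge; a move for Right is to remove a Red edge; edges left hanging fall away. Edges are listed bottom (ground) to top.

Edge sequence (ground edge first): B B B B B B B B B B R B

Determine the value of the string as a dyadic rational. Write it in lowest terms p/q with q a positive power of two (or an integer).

39/4

step 1: add B to get B; options L={ 0 } R={ (no moves) } -> 1
step 2: add B to get BB; options L={ 0,1 } R={ (no moves) } -> 2
step 3: add B to get BBB; options L={ 0,1,2 } R={ (no moves) } -> 3
step 4: add B to get BBBB; options L={ 0,1,2,3 } R={ (no moves) } -> 4
step 5: add B to get BBBBB; options L={ 0,1,2,3,4 } R={ (no moves) } -> 5
step 6: add B to get BBBBBB; options L={ 0,1,2,3,4,5 } R={ (no moves) } -> 6
step 7: add B to get BBBBBBB; options L={ 0,1,2,3,4,5,6 } R={ (no moves) } -> 7
step 8: add B to get BBBBBBBB; options L={ 0,1,2,3,4,5,6,7 } R={ (no moves) } -> 8
step 9: add B to get BBBBBBBBB; options L={ 0,1,2,3,4,5,6,7,8 } R={ (no moves) } -> 9
step 10: add B to get BBBBBBBBBB; options L={ 0,1,2,3,4,5,6,7,8,9 } R={ (no moves) } -> 10
step 11: add R to get BBBBBBBBBBR; options L={ 0,1,2,3,4,5,6,7,8,9 } R={ 10 } -> 19/2
step 12: add B to get BBBBBBBBBBRB; options L={ 0,1,2,3,4,5,6,7,8,9,19/2 } R={ 10 } -> 39/4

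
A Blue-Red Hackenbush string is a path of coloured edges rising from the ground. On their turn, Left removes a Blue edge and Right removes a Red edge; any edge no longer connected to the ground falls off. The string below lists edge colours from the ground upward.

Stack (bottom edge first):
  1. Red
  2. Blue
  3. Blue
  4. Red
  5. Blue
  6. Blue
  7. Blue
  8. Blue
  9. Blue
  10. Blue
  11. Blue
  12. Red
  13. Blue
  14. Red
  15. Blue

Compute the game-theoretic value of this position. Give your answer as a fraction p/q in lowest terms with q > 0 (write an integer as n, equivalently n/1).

Recurse on prefixes of the 15-edge string Red Blue Blue Red Blue Blue Blue Blue Blue Blue Blue Red Blue Red Blue:
edge 1 of 15 (Red): { · | 0 } so -1
edge 2 of 15 (Blue): { -1 | 0 } so -1/2
edge 3 of 15 (Blue): { -1 -1/2 | 0 } so -1/4
edge 4 of 15 (Red): { -1 -1/2 | -1/4 0 } so -3/8
edge 5 of 15 (Blue): { -1 -1/2 -3/8 | -1/4 0 } so -5/16
edge 6 of 15 (Blue): { -1 -1/2 -3/8 -5/16 | -1/4 0 } so -9/32
edge 7 of 15 (Blue): { -1 -1/2 -3/8 -5/16 -9/32 | -1/4 0 } so -17/64
edge 8 of 15 (Blue): { -1 -1/2 -3/8 -5/16 -9/32 -17/64 | -1/4 0 } so -33/128
edge 9 of 15 (Blue): { -1 -1/2 -3/8 -5/16 -9/32 -17/64 -33/128 | -1/4 0 } so -65/256
edge 10 of 15 (Blue): { -1 -1/2 -3/8 -5/16 -9/32 -17/64 -33/128 -65/256 | -1/4 0 } so -129/512
edge 11 of 15 (Blue): { -1 -1/2 -3/8 -5/16 -9/32 -17/64 -33/128 -65/256 -129/512 | -1/4 0 } so -257/1024
edge 12 of 15 (Red): { -1 -1/2 -3/8 -5/16 -9/32 -17/64 -33/128 -65/256 -129/512 | -257/1024 -1/4 0 } so -515/2048
edge 13 of 15 (Blue): { -1 -1/2 -3/8 -5/16 -9/32 -17/64 -33/128 -65/256 -129/512 -515/2048 | -257/1024 -1/4 0 } so -1029/4096
edge 14 of 15 (Red): { -1 -1/2 -3/8 -5/16 -9/32 -17/64 -33/128 -65/256 -129/512 -515/2048 | -1029/4096 -257/1024 -1/4 0 } so -2059/8192
edge 15 of 15 (Blue): { -1 -1/2 -3/8 -5/16 -9/32 -17/64 -33/128 -65/256 -129/512 -515/2048 -2059/8192 | -1029/4096 -257/1024 -1/4 0 } so -4117/16384

-4117/16384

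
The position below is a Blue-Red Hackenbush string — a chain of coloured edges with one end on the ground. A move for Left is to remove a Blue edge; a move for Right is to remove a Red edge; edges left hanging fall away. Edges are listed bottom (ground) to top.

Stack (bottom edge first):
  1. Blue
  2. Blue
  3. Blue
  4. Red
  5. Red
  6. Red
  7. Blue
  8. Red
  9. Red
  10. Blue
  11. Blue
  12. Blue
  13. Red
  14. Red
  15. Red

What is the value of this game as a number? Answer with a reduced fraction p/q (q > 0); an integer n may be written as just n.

8817/4096

edge 1 of 15 (Blue): { 0 | · } -> 1
edge 2 of 15 (Blue): { 0; 1 | · } -> 2
edge 3 of 15 (Blue): { 0; 1; 2 | · } -> 3
edge 4 of 15 (Red): { 0; 1; 2 | 3 } -> 5/2
edge 5 of 15 (Red): { 0; 1; 2 | 5/2; 3 } -> 9/4
edge 6 of 15 (Red): { 0; 1; 2 | 9/4; 5/2; 3 } -> 17/8
edge 7 of 15 (Blue): { 0; 1; 2; 17/8 | 9/4; 5/2; 3 } -> 35/16
edge 8 of 15 (Red): { 0; 1; 2; 17/8 | 35/16; 9/4; 5/2; 3 } -> 69/32
edge 9 of 15 (Red): { 0; 1; 2; 17/8 | 69/32; 35/16; 9/4; 5/2; 3 } -> 137/64
edge 10 of 15 (Blue): { 0; 1; 2; 17/8; 137/64 | 69/32; 35/16; 9/4; 5/2; 3 } -> 275/128
edge 11 of 15 (Blue): { 0; 1; 2; 17/8; 137/64; 275/128 | 69/32; 35/16; 9/4; 5/2; 3 } -> 551/256
edge 12 of 15 (Blue): { 0; 1; 2; 17/8; 137/64; 275/128; 551/256 | 69/32; 35/16; 9/4; 5/2; 3 } -> 1103/512
edge 13 of 15 (Red): { 0; 1; 2; 17/8; 137/64; 275/128; 551/256 | 1103/512; 69/32; 35/16; 9/4; 5/2; 3 } -> 2205/1024
edge 14 of 15 (Red): { 0; 1; 2; 17/8; 137/64; 275/128; 551/256 | 2205/1024; 1103/512; 69/32; 35/16; 9/4; 5/2; 3 } -> 4409/2048
edge 15 of 15 (Red): { 0; 1; 2; 17/8; 137/64; 275/128; 551/256 | 4409/2048; 2205/1024; 1103/512; 69/32; 35/16; 9/4; 5/2; 3 } -> 8817/4096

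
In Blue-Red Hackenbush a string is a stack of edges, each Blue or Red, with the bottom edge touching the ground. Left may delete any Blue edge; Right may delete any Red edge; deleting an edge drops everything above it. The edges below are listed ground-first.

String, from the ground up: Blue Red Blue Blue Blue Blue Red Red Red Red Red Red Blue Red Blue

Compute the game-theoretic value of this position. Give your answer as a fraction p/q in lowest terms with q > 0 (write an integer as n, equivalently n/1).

g_1 [B]  L=[0]  R=[]  => 1
g_2 [BR]  L=[0]  R=[1]  => 1/2
g_3 [BRB]  L=[0, 1/2]  R=[1]  => 3/4
g_4 [BRBB]  L=[0, 1/2, 3/4]  R=[1]  => 7/8
g_5 [BRBBB]  L=[0, 1/2, 3/4, 7/8]  R=[1]  => 15/16
g_6 [BRBBBB]  L=[0, 1/2, 3/4, 7/8, 15/16]  R=[1]  => 31/32
g_7 [BRBBBBR]  L=[0, 1/2, 3/4, 7/8, 15/16]  R=[31/32, 1]  => 61/64
g_8 [BRBBBBRR]  L=[0, 1/2, 3/4, 7/8, 15/16]  R=[61/64, 31/32, 1]  => 121/128
g_9 [BRBBBBRRR]  L=[0, 1/2, 3/4, 7/8, 15/16]  R=[121/128, 61/64, 31/32, 1]  => 241/256
g_10 [BRBBBBRRRR]  L=[0, 1/2, 3/4, 7/8, 15/16]  R=[241/256, 121/128, 61/64, 31/32, 1]  => 481/512
g_11 [BRBBBBRRRRR]  L=[0, 1/2, 3/4, 7/8, 15/16]  R=[481/512, 241/256, 121/128, 61/64, 31/32, 1]  => 961/1024
g_12 [BRBBBBRRRRRR]  L=[0, 1/2, 3/4, 7/8, 15/16]  R=[961/1024, 481/512, 241/256, 121/128, 61/64, 31/32, 1]  => 1921/2048
g_13 [BRBBBBRRRRRRB]  L=[0, 1/2, 3/4, 7/8, 15/16, 1921/2048]  R=[961/1024, 481/512, 241/256, 121/128, 61/64, 31/32, 1]  => 3843/4096
g_14 [BRBBBBRRRRRRBR]  L=[0, 1/2, 3/4, 7/8, 15/16, 1921/2048]  R=[3843/4096, 961/1024, 481/512, 241/256, 121/128, 61/64, 31/32, 1]  => 7685/8192
g_15 [BRBBBBRRRRRRBRB]  L=[0, 1/2, 3/4, 7/8, 15/16, 1921/2048, 7685/8192]  R=[3843/4096, 961/1024, 481/512, 241/256, 121/128, 61/64, 31/32, 1]  => 15371/16384

15371/16384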